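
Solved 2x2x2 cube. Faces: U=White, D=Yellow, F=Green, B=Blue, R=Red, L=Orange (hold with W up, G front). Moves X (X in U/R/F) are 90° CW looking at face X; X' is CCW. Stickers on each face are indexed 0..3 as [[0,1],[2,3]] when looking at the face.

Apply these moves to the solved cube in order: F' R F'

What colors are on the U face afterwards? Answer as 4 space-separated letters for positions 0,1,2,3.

After move 1 (F'): F=GGGG U=WWRR R=YRYR D=OOYY L=OWOW
After move 2 (R): R=YYRR U=WGRG F=GOGY D=OBYB B=RBWB
After move 3 (F'): F=OYGG U=WGYR R=BYOR D=WWYB L=OGOR
Query: U face = WGYR

Answer: W G Y R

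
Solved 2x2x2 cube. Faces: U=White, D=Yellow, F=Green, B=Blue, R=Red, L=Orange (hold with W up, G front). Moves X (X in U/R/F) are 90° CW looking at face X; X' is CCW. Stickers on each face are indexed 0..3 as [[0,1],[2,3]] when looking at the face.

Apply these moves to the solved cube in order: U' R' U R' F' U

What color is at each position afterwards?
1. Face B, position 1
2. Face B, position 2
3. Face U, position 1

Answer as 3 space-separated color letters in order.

After move 1 (U'): U=WWWW F=OOGG R=GGRR B=RRBB L=BBOO
After move 2 (R'): R=GRGR U=WBWR F=OWGW D=YOYG B=YRYB
After move 3 (U): U=WWRB F=GRGW R=YRGR B=BBYB L=OWOO
After move 4 (R'): R=RRYG U=WYRB F=GWGB D=YRYW B=GBOB
After move 5 (F'): F=WBGG U=WYRY R=RRYG D=WOYW L=OBOR
After move 6 (U): U=RWYY F=RRGG R=GBYG B=OBOB L=WBOR
Query 1: B[1] = B
Query 2: B[2] = O
Query 3: U[1] = W

Answer: B O W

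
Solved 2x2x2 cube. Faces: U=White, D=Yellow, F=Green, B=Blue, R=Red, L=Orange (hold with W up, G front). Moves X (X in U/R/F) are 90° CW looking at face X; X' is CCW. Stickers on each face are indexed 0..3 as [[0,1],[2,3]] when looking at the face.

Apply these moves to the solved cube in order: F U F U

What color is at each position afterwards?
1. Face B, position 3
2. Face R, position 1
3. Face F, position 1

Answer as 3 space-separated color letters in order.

Answer: B Y B

Derivation:
After move 1 (F): F=GGGG U=WWOO R=WRWR D=RRYY L=OYOY
After move 2 (U): U=OWOW F=WRGG R=BBWR B=OYBB L=GGOY
After move 3 (F): F=GWGR U=OWYG R=OBWR D=WBYY L=GROR
After move 4 (U): U=YOGW F=OBGR R=OYWR B=GRBB L=GWOR
Query 1: B[3] = B
Query 2: R[1] = Y
Query 3: F[1] = B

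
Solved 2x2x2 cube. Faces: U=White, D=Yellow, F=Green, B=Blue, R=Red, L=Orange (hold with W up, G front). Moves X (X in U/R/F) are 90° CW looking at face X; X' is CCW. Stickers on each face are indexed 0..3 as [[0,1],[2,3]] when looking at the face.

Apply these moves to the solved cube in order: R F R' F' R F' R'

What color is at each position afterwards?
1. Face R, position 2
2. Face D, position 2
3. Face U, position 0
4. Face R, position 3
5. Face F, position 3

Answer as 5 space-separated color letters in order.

After move 1 (R): R=RRRR U=WGWG F=GYGY D=YBYB B=WBWB
After move 2 (F): F=GGYY U=WGOO R=WRGR D=RRYB L=OYOB
After move 3 (R'): R=RRWG U=WWOW F=GGYO D=RGYY B=BBRB
After move 4 (F'): F=GOGY U=WWRW R=GRRG D=YBYY L=OWOO
After move 5 (R): R=RGGR U=WORY F=GBGY D=YRYB B=WBWB
After move 6 (F'): F=BYGG U=WORG R=RGYR D=WOYB L=OYOR
After move 7 (R'): R=GRRY U=WWRW F=BOGG D=WYYG B=BBOB
Query 1: R[2] = R
Query 2: D[2] = Y
Query 3: U[0] = W
Query 4: R[3] = Y
Query 5: F[3] = G

Answer: R Y W Y G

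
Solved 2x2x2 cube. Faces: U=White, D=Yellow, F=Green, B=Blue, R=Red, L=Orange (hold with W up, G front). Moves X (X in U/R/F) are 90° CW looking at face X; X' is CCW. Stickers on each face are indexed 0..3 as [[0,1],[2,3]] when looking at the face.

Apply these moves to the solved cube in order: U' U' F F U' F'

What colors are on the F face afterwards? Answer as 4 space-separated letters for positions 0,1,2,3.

Answer: R B R B

Derivation:
After move 1 (U'): U=WWWW F=OOGG R=GGRR B=RRBB L=BBOO
After move 2 (U'): U=WWWW F=BBGG R=OORR B=GGBB L=RROO
After move 3 (F): F=GBGB U=WWOR R=WOWR D=ROYY L=RYOY
After move 4 (F): F=GGBB U=WWYY R=OORR D=WWYY L=RROO
After move 5 (U'): U=WYWY F=RRBB R=GGRR B=OOBB L=GGOO
After move 6 (F'): F=RBRB U=WYGR R=WGWR D=GOYY L=GYOW
Query: F face = RBRB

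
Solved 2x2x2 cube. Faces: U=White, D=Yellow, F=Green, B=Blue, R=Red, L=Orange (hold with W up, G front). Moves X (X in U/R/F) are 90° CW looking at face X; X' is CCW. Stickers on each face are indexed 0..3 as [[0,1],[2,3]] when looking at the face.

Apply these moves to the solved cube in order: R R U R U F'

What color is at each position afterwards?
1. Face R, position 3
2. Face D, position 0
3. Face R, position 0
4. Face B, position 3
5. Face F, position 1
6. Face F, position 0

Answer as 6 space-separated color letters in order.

Answer: B W G B W G

Derivation:
After move 1 (R): R=RRRR U=WGWG F=GYGY D=YBYB B=WBWB
After move 2 (R): R=RRRR U=WYWY F=GBGB D=YWYW B=GBGB
After move 3 (U): U=WWYY F=RRGB R=GBRR B=OOGB L=GBOO
After move 4 (R): R=RGRB U=WRYB F=RWGW D=YGYO B=YOWB
After move 5 (U): U=YWBR F=RGGW R=YORB B=GBWB L=RWOO
After move 6 (F'): F=GWRG U=YWYR R=GOYB D=WOYO L=RROB
Query 1: R[3] = B
Query 2: D[0] = W
Query 3: R[0] = G
Query 4: B[3] = B
Query 5: F[1] = W
Query 6: F[0] = G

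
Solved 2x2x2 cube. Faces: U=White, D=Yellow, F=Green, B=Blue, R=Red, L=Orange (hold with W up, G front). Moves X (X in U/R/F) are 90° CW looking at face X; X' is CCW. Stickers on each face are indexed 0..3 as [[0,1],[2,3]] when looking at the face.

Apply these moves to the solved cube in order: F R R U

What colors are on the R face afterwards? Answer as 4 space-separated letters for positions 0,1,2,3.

Answer: G B R W

Derivation:
After move 1 (F): F=GGGG U=WWOO R=WRWR D=RRYY L=OYOY
After move 2 (R): R=WWRR U=WGOG F=GRGY D=RBYB B=OBWB
After move 3 (R): R=RWRW U=WROY F=GBGB D=RWYO B=GBGB
After move 4 (U): U=OWYR F=RWGB R=GBRW B=OYGB L=GBOY
Query: R face = GBRW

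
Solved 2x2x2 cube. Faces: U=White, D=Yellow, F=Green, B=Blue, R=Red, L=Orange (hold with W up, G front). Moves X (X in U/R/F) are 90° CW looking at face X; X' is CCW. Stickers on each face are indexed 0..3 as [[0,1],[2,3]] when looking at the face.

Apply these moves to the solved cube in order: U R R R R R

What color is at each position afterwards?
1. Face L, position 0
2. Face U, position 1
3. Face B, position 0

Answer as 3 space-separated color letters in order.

Answer: G R W

Derivation:
After move 1 (U): U=WWWW F=RRGG R=BBRR B=OOBB L=GGOO
After move 2 (R): R=RBRB U=WRWG F=RYGY D=YBYO B=WOWB
After move 3 (R): R=RRBB U=WYWY F=RBGO D=YWYW B=GORB
After move 4 (R): R=BRBR U=WBWO F=RWGW D=YRYG B=YOYB
After move 5 (R): R=BBRR U=WWWW F=RRGG D=YYYY B=OOBB
After move 6 (R): R=RBRB U=WRWG F=RYGY D=YBYO B=WOWB
Query 1: L[0] = G
Query 2: U[1] = R
Query 3: B[0] = W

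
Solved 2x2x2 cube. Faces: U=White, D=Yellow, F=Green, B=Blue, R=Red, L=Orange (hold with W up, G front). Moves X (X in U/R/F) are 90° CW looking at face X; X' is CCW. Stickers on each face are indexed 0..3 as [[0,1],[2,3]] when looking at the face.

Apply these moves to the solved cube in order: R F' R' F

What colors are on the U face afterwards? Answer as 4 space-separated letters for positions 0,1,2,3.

Answer: W W W G

Derivation:
After move 1 (R): R=RRRR U=WGWG F=GYGY D=YBYB B=WBWB
After move 2 (F'): F=YYGG U=WGRR R=BRYR D=OOYB L=OGOW
After move 3 (R'): R=RRBY U=WWRW F=YGGR D=OYYG B=BBOB
After move 4 (F): F=GYRG U=WWWG R=RRWY D=BRYG L=OOOY
Query: U face = WWWG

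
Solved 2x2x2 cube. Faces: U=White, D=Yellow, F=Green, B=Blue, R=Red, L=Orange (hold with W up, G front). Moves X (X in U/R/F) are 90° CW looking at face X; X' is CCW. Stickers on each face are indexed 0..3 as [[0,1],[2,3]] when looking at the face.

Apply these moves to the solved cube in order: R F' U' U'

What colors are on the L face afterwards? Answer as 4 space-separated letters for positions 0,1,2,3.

Answer: B R O W

Derivation:
After move 1 (R): R=RRRR U=WGWG F=GYGY D=YBYB B=WBWB
After move 2 (F'): F=YYGG U=WGRR R=BRYR D=OOYB L=OGOW
After move 3 (U'): U=GRWR F=OGGG R=YYYR B=BRWB L=WBOW
After move 4 (U'): U=RRGW F=WBGG R=OGYR B=YYWB L=BROW
Query: L face = BROW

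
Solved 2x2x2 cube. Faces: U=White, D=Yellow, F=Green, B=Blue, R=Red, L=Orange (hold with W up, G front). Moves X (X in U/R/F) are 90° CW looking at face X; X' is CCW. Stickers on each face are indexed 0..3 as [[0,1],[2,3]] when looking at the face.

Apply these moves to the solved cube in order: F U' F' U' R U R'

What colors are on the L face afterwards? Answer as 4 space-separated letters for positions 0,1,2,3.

Answer: B Y O W

Derivation:
After move 1 (F): F=GGGG U=WWOO R=WRWR D=RRYY L=OYOY
After move 2 (U'): U=WOWO F=OYGG R=GGWR B=WRBB L=BBOY
After move 3 (F'): F=YGOG U=WOGW R=RGRR D=BYYY L=BOOW
After move 4 (U'): U=OWWG F=BOOG R=YGRR B=RGBB L=WROW
After move 5 (R): R=RYRG U=OOWG F=BYOY D=BBYR B=GGWB
After move 6 (U): U=WOGO F=RYOY R=GGRG B=WRWB L=BYOW
After move 7 (R'): R=GGGR U=WWGW F=ROOO D=BYYY B=RRBB
Query: L face = BYOW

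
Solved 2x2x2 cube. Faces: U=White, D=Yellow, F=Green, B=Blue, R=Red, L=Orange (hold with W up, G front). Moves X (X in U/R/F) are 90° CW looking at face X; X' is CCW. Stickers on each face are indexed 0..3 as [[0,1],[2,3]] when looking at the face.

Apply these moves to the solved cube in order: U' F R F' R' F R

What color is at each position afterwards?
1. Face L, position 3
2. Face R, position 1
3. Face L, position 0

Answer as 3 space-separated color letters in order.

Answer: Y W B

Derivation:
After move 1 (U'): U=WWWW F=OOGG R=GGRR B=RRBB L=BBOO
After move 2 (F): F=GOGO U=WWOB R=WGWR D=RGYY L=BYOY
After move 3 (R): R=WWRG U=WOOO F=GGGY D=RBYR B=BRWB
After move 4 (F'): F=GYGG U=WOWR R=BWRG D=YYYR L=BOOO
After move 5 (R'): R=WGBR U=WWWB F=GOGR D=YYYG B=RRYB
After move 6 (F): F=GGRO U=WWOO R=WGBR D=BWYG L=BYOY
After move 7 (R): R=BWRG U=WGOO F=GWRG D=BYYR B=ORWB
Query 1: L[3] = Y
Query 2: R[1] = W
Query 3: L[0] = B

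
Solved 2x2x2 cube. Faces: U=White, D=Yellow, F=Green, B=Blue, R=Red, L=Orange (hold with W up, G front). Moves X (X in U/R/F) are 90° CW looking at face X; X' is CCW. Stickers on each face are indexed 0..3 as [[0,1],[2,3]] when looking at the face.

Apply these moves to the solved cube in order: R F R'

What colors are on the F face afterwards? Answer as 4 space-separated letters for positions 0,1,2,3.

Answer: G G Y O

Derivation:
After move 1 (R): R=RRRR U=WGWG F=GYGY D=YBYB B=WBWB
After move 2 (F): F=GGYY U=WGOO R=WRGR D=RRYB L=OYOB
After move 3 (R'): R=RRWG U=WWOW F=GGYO D=RGYY B=BBRB
Query: F face = GGYO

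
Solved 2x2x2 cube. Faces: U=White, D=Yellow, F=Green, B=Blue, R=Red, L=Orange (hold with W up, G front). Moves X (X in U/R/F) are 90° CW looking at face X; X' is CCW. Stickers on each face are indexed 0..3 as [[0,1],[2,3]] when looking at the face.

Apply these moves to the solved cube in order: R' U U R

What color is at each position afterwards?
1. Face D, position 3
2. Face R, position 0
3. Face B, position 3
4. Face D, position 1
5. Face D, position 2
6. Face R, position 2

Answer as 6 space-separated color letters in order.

Answer: G R B Y Y R

Derivation:
After move 1 (R'): R=RRRR U=WBWB F=GWGW D=YGYG B=YBYB
After move 2 (U): U=WWBB F=RRGW R=YBRR B=OOYB L=GWOO
After move 3 (U): U=BWBW F=YBGW R=OORR B=GWYB L=RROO
After move 4 (R): R=RORO U=BBBW F=YGGG D=YYYG B=WWWB
Query 1: D[3] = G
Query 2: R[0] = R
Query 3: B[3] = B
Query 4: D[1] = Y
Query 5: D[2] = Y
Query 6: R[2] = R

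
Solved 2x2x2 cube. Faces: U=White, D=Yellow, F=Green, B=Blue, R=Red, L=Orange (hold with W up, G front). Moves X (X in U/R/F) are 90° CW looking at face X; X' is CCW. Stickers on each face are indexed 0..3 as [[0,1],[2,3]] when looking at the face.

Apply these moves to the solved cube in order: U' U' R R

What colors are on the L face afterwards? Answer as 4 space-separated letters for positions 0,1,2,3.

After move 1 (U'): U=WWWW F=OOGG R=GGRR B=RRBB L=BBOO
After move 2 (U'): U=WWWW F=BBGG R=OORR B=GGBB L=RROO
After move 3 (R): R=RORO U=WBWG F=BYGY D=YBYG B=WGWB
After move 4 (R): R=RROO U=WYWY F=BBGG D=YWYW B=GGBB
Query: L face = RROO

Answer: R R O O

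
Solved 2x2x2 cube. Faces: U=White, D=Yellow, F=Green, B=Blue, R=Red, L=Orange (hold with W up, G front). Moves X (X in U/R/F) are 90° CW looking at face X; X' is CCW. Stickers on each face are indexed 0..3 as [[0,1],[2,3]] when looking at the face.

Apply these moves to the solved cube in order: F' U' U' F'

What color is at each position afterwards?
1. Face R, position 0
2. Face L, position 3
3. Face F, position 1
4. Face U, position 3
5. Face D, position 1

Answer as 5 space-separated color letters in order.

Answer: O W G Y W

Derivation:
After move 1 (F'): F=GGGG U=WWRR R=YRYR D=OOYY L=OWOW
After move 2 (U'): U=WRWR F=OWGG R=GGYR B=YRBB L=BBOW
After move 3 (U'): U=RRWW F=BBGG R=OWYR B=GGBB L=YROW
After move 4 (F'): F=BGBG U=RROY R=OWOR D=RWYY L=YWOW
Query 1: R[0] = O
Query 2: L[3] = W
Query 3: F[1] = G
Query 4: U[3] = Y
Query 5: D[1] = W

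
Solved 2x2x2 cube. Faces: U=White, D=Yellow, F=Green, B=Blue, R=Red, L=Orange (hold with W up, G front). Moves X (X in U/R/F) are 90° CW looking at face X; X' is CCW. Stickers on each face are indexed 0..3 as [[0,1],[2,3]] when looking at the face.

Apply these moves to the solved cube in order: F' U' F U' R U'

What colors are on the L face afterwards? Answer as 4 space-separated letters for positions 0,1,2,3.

After move 1 (F'): F=GGGG U=WWRR R=YRYR D=OOYY L=OWOW
After move 2 (U'): U=WRWR F=OWGG R=GGYR B=YRBB L=BBOW
After move 3 (F): F=GOGW U=WRWB R=WGRR D=YGYY L=BOOO
After move 4 (U'): U=RBWW F=BOGW R=GORR B=WGBB L=YROO
After move 5 (R): R=RGRO U=ROWW F=BGGY D=YBYW B=WGBB
After move 6 (U'): U=OWRW F=YRGY R=BGRO B=RGBB L=WGOO
Query: L face = WGOO

Answer: W G O O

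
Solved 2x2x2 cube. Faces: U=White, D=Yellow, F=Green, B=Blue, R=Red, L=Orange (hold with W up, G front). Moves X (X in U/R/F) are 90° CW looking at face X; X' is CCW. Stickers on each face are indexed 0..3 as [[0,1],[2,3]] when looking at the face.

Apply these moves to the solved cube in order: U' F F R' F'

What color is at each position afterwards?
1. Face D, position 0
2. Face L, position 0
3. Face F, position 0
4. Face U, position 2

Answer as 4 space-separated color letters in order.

After move 1 (U'): U=WWWW F=OOGG R=GGRR B=RRBB L=BBOO
After move 2 (F): F=GOGO U=WWOB R=WGWR D=RGYY L=BYOY
After move 3 (F): F=GGOO U=WWYY R=OGBR D=WWYY L=BROG
After move 4 (R'): R=GROB U=WBYR F=GWOY D=WGYO B=YRWB
After move 5 (F'): F=WYGO U=WBGO R=GRWB D=RGYO L=BROY
Query 1: D[0] = R
Query 2: L[0] = B
Query 3: F[0] = W
Query 4: U[2] = G

Answer: R B W G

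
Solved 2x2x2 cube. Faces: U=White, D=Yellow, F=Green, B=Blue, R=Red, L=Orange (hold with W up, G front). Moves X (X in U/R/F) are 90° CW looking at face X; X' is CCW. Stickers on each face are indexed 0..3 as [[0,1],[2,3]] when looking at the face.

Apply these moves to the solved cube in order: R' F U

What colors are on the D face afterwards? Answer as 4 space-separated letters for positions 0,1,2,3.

Answer: R R Y G

Derivation:
After move 1 (R'): R=RRRR U=WBWB F=GWGW D=YGYG B=YBYB
After move 2 (F): F=GGWW U=WBOO R=WRBR D=RRYG L=OYOG
After move 3 (U): U=OWOB F=WRWW R=YBBR B=OYYB L=GGOG
Query: D face = RRYG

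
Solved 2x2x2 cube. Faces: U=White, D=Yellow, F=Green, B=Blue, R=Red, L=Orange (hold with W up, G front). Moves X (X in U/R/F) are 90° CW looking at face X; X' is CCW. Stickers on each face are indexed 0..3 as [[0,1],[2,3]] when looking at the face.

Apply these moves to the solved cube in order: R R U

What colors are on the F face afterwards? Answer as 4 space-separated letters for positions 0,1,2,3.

After move 1 (R): R=RRRR U=WGWG F=GYGY D=YBYB B=WBWB
After move 2 (R): R=RRRR U=WYWY F=GBGB D=YWYW B=GBGB
After move 3 (U): U=WWYY F=RRGB R=GBRR B=OOGB L=GBOO
Query: F face = RRGB

Answer: R R G B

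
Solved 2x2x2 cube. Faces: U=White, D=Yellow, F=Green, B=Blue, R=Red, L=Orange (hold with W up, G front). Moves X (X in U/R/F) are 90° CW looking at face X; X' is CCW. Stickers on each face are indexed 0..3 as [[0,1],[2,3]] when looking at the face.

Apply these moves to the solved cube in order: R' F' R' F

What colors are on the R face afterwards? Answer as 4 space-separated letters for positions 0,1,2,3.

After move 1 (R'): R=RRRR U=WBWB F=GWGW D=YGYG B=YBYB
After move 2 (F'): F=WWGG U=WBRR R=GRYR D=OOYG L=OBOW
After move 3 (R'): R=RRGY U=WYRY F=WBGR D=OWYG B=GBOB
After move 4 (F): F=GWRB U=WYWB R=RRYY D=GRYG L=OOOW
Query: R face = RRYY

Answer: R R Y Y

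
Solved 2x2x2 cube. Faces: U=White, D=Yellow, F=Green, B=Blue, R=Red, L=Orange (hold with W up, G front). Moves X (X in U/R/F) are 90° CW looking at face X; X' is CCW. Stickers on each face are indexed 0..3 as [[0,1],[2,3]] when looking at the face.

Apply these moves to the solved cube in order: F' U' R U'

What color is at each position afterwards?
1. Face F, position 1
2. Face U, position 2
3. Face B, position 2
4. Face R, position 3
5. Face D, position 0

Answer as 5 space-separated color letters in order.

After move 1 (F'): F=GGGG U=WWRR R=YRYR D=OOYY L=OWOW
After move 2 (U'): U=WRWR F=OWGG R=GGYR B=YRBB L=BBOW
After move 3 (R): R=YGRG U=WWWG F=OOGY D=OBYY B=RRRB
After move 4 (U'): U=WGWW F=BBGY R=OORG B=YGRB L=RROW
Query 1: F[1] = B
Query 2: U[2] = W
Query 3: B[2] = R
Query 4: R[3] = G
Query 5: D[0] = O

Answer: B W R G O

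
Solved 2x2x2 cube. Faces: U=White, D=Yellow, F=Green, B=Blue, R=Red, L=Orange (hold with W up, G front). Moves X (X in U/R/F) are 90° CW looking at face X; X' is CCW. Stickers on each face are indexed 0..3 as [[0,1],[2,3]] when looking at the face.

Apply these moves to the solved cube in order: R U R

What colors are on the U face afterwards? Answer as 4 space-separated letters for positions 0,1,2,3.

Answer: W R G Y

Derivation:
After move 1 (R): R=RRRR U=WGWG F=GYGY D=YBYB B=WBWB
After move 2 (U): U=WWGG F=RRGY R=WBRR B=OOWB L=GYOO
After move 3 (R): R=RWRB U=WRGY F=RBGB D=YWYO B=GOWB
Query: U face = WRGY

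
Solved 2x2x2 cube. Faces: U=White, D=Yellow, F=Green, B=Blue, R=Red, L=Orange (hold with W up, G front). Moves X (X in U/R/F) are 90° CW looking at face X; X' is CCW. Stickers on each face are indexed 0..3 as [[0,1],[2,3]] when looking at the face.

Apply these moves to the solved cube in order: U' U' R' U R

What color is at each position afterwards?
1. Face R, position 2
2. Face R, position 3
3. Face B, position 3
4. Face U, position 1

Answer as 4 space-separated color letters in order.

Answer: R G B R

Derivation:
After move 1 (U'): U=WWWW F=OOGG R=GGRR B=RRBB L=BBOO
After move 2 (U'): U=WWWW F=BBGG R=OORR B=GGBB L=RROO
After move 3 (R'): R=OROR U=WBWG F=BWGW D=YBYG B=YGYB
After move 4 (U): U=WWGB F=ORGW R=YGOR B=RRYB L=BWOO
After move 5 (R): R=OYRG U=WRGW F=OBGG D=YYYR B=BRWB
Query 1: R[2] = R
Query 2: R[3] = G
Query 3: B[3] = B
Query 4: U[1] = R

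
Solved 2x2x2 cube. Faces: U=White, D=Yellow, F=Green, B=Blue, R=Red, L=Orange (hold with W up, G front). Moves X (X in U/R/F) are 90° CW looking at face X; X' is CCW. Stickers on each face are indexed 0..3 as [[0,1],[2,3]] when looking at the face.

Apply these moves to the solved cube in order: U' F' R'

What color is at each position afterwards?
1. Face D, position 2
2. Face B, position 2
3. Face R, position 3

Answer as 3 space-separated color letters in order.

Answer: Y O Y

Derivation:
After move 1 (U'): U=WWWW F=OOGG R=GGRR B=RRBB L=BBOO
After move 2 (F'): F=OGOG U=WWGR R=YGYR D=BOYY L=BWOW
After move 3 (R'): R=GRYY U=WBGR F=OWOR D=BGYG B=YROB
Query 1: D[2] = Y
Query 2: B[2] = O
Query 3: R[3] = Y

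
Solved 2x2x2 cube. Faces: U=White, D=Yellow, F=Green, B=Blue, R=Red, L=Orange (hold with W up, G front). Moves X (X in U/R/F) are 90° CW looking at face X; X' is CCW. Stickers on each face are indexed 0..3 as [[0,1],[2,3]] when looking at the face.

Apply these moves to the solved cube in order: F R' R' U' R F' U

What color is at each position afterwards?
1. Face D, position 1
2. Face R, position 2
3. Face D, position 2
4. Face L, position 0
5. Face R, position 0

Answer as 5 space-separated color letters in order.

Answer: Y R Y W O

Derivation:
After move 1 (F): F=GGGG U=WWOO R=WRWR D=RRYY L=OYOY
After move 2 (R'): R=RRWW U=WBOB F=GWGO D=RGYG B=YBRB
After move 3 (R'): R=RWRW U=WROY F=GBGB D=RWYO B=GBGB
After move 4 (U'): U=RYWO F=OYGB R=GBRW B=RWGB L=GBOY
After move 5 (R): R=RGWB U=RYWB F=OWGO D=RGYR B=OWYB
After move 6 (F'): F=WOOG U=RYRW R=GGRB D=BYYR L=GBOW
After move 7 (U): U=RRWY F=GGOG R=OWRB B=GBYB L=WOOW
Query 1: D[1] = Y
Query 2: R[2] = R
Query 3: D[2] = Y
Query 4: L[0] = W
Query 5: R[0] = O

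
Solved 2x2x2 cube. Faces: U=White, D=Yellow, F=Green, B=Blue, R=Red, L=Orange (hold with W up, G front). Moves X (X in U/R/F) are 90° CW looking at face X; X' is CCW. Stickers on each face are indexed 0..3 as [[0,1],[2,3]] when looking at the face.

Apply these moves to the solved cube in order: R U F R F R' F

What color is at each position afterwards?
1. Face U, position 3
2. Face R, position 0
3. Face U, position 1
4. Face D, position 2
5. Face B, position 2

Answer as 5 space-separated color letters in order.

Answer: R B W Y G

Derivation:
After move 1 (R): R=RRRR U=WGWG F=GYGY D=YBYB B=WBWB
After move 2 (U): U=WWGG F=RRGY R=WBRR B=OOWB L=GYOO
After move 3 (F): F=GRYR U=WWOY R=GBGR D=RWYB L=GYOB
After move 4 (R): R=GGRB U=WROR F=GWYB D=RWYO B=YOWB
After move 5 (F): F=YGBW U=WRBY R=OGRB D=RGYO L=GROW
After move 6 (R'): R=GBOR U=WWBY F=YRBY D=RGYW B=OOGB
After move 7 (F): F=BYYR U=WWWR R=BBYR D=OGYW L=GROG
Query 1: U[3] = R
Query 2: R[0] = B
Query 3: U[1] = W
Query 4: D[2] = Y
Query 5: B[2] = G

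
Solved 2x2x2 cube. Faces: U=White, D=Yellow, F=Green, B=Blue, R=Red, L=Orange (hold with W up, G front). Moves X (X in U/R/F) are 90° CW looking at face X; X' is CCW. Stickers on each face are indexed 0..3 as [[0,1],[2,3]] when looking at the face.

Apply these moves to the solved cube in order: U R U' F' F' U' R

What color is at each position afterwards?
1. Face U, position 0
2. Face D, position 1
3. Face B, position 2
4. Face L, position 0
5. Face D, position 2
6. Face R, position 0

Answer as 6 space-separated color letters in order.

Answer: G W Y R Y O

Derivation:
After move 1 (U): U=WWWW F=RRGG R=BBRR B=OOBB L=GGOO
After move 2 (R): R=RBRB U=WRWG F=RYGY D=YBYO B=WOWB
After move 3 (U'): U=RGWW F=GGGY R=RYRB B=RBWB L=WOOO
After move 4 (F'): F=GYGG U=RGRR R=BYYB D=OOYO L=WWOW
After move 5 (F'): F=YGGG U=RGBY R=OYOB D=WWYO L=WROR
After move 6 (U'): U=GYRB F=WRGG R=YGOB B=OYWB L=RBOR
After move 7 (R): R=OYBG U=GRRG F=WWGO D=WWYO B=BYYB
Query 1: U[0] = G
Query 2: D[1] = W
Query 3: B[2] = Y
Query 4: L[0] = R
Query 5: D[2] = Y
Query 6: R[0] = O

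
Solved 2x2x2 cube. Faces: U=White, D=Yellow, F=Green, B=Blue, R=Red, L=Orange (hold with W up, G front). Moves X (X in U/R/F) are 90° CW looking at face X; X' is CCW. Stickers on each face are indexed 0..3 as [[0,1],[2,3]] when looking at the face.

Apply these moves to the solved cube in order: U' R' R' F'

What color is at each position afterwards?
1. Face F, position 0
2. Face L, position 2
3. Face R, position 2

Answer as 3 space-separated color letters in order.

After move 1 (U'): U=WWWW F=OOGG R=GGRR B=RRBB L=BBOO
After move 2 (R'): R=GRGR U=WBWR F=OWGW D=YOYG B=YRYB
After move 3 (R'): R=RRGG U=WYWY F=OBGR D=YWYW B=GROB
After move 4 (F'): F=BROG U=WYRG R=WRYG D=BOYW L=BYOW
Query 1: F[0] = B
Query 2: L[2] = O
Query 3: R[2] = Y

Answer: B O Y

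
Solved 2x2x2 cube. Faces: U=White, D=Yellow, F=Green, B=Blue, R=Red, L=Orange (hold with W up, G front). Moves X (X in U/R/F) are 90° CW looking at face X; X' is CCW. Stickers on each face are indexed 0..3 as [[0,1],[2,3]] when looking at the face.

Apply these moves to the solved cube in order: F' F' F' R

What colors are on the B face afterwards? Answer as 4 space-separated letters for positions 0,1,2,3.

After move 1 (F'): F=GGGG U=WWRR R=YRYR D=OOYY L=OWOW
After move 2 (F'): F=GGGG U=WWYY R=OROR D=WWYY L=OROR
After move 3 (F'): F=GGGG U=WWOO R=WRWR D=RRYY L=OYOY
After move 4 (R): R=WWRR U=WGOG F=GRGY D=RBYB B=OBWB
Query: B face = OBWB

Answer: O B W B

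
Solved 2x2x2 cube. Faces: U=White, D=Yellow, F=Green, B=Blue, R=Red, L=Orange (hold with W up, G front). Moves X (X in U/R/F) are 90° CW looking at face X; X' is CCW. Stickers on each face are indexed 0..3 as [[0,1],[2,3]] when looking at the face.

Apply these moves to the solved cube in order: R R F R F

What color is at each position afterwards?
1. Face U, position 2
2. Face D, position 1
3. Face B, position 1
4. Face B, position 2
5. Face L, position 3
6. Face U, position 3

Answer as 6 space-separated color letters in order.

Answer: W Y B Y G Y

Derivation:
After move 1 (R): R=RRRR U=WGWG F=GYGY D=YBYB B=WBWB
After move 2 (R): R=RRRR U=WYWY F=GBGB D=YWYW B=GBGB
After move 3 (F): F=GGBB U=WYOO R=WRYR D=RRYW L=OYOW
After move 4 (R): R=YWRR U=WGOB F=GRBW D=RGYG B=OBYB
After move 5 (F): F=BGWR U=WGWY R=OWBR D=RYYG L=OROG
Query 1: U[2] = W
Query 2: D[1] = Y
Query 3: B[1] = B
Query 4: B[2] = Y
Query 5: L[3] = G
Query 6: U[3] = Y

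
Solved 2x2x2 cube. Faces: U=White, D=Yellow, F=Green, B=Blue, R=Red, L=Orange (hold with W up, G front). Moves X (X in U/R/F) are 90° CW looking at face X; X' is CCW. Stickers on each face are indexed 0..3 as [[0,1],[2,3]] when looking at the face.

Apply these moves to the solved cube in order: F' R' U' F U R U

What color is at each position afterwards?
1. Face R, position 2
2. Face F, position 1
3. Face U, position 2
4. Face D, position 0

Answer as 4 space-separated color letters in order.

Answer: Y R W Y

Derivation:
After move 1 (F'): F=GGGG U=WWRR R=YRYR D=OOYY L=OWOW
After move 2 (R'): R=RRYY U=WBRB F=GWGR D=OGYG B=YBOB
After move 3 (U'): U=BBWR F=OWGR R=GWYY B=RROB L=YBOW
After move 4 (F): F=GORW U=BBWB R=WWRY D=YGYG L=YOOG
After move 5 (U): U=WBBB F=WWRW R=RRRY B=YOOB L=GOOG
After move 6 (R): R=RRYR U=WWBW F=WGRG D=YOYY B=BOBB
After move 7 (U): U=BWWW F=RRRG R=BOYR B=GOBB L=WGOG
Query 1: R[2] = Y
Query 2: F[1] = R
Query 3: U[2] = W
Query 4: D[0] = Y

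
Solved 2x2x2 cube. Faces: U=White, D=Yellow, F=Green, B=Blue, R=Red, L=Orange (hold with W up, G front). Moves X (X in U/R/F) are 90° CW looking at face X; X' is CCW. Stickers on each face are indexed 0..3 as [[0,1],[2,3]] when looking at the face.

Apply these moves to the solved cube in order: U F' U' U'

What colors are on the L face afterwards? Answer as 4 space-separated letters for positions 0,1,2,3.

After move 1 (U): U=WWWW F=RRGG R=BBRR B=OOBB L=GGOO
After move 2 (F'): F=RGRG U=WWBR R=YBYR D=GOYY L=GWOW
After move 3 (U'): U=WRWB F=GWRG R=RGYR B=YBBB L=OOOW
After move 4 (U'): U=RBWW F=OORG R=GWYR B=RGBB L=YBOW
Query: L face = YBOW

Answer: Y B O W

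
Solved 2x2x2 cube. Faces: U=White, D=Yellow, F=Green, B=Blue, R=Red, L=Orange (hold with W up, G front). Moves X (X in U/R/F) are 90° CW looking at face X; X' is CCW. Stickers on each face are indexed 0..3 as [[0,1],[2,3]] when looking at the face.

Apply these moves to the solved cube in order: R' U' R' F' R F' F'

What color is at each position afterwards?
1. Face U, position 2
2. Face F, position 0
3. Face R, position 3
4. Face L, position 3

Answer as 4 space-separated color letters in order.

After move 1 (R'): R=RRRR U=WBWB F=GWGW D=YGYG B=YBYB
After move 2 (U'): U=BBWW F=OOGW R=GWRR B=RRYB L=YBOO
After move 3 (R'): R=WRGR U=BYWR F=OBGW D=YOYW B=GRGB
After move 4 (F'): F=BWOG U=BYWG R=ORYR D=BOYW L=YROW
After move 5 (R): R=YORR U=BWWG F=BOOW D=BGYG B=GRYB
After move 6 (F'): F=OWBO U=BWYR R=GOBR D=RWYG L=YGOW
After move 7 (F'): F=WOOB U=BWGB R=WORR D=GWYG L=YROY
Query 1: U[2] = G
Query 2: F[0] = W
Query 3: R[3] = R
Query 4: L[3] = Y

Answer: G W R Y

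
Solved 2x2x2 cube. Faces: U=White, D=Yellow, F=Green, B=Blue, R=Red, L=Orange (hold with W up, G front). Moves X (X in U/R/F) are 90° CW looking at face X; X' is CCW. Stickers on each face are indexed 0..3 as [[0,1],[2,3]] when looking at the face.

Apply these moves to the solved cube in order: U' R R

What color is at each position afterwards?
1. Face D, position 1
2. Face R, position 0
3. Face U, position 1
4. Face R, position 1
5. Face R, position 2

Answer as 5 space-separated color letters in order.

After move 1 (U'): U=WWWW F=OOGG R=GGRR B=RRBB L=BBOO
After move 2 (R): R=RGRG U=WOWG F=OYGY D=YBYR B=WRWB
After move 3 (R): R=RRGG U=WYWY F=OBGR D=YWYW B=GROB
Query 1: D[1] = W
Query 2: R[0] = R
Query 3: U[1] = Y
Query 4: R[1] = R
Query 5: R[2] = G

Answer: W R Y R G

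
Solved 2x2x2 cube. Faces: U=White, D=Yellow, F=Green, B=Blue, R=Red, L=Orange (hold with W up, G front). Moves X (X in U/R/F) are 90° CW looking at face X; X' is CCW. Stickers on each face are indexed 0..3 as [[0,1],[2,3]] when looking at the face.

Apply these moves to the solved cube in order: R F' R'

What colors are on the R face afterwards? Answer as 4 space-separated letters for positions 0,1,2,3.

After move 1 (R): R=RRRR U=WGWG F=GYGY D=YBYB B=WBWB
After move 2 (F'): F=YYGG U=WGRR R=BRYR D=OOYB L=OGOW
After move 3 (R'): R=RRBY U=WWRW F=YGGR D=OYYG B=BBOB
Query: R face = RRBY

Answer: R R B Y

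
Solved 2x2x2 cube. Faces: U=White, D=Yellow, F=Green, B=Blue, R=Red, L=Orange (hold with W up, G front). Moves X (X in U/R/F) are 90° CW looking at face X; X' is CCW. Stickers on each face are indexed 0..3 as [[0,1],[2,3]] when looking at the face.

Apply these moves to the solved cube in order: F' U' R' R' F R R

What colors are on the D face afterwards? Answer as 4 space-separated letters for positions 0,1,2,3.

Answer: G O Y B

Derivation:
After move 1 (F'): F=GGGG U=WWRR R=YRYR D=OOYY L=OWOW
After move 2 (U'): U=WRWR F=OWGG R=GGYR B=YRBB L=BBOW
After move 3 (R'): R=GRGY U=WBWY F=ORGR D=OWYG B=YROB
After move 4 (R'): R=RYGG U=WOWY F=OBGY D=ORYR B=GRWB
After move 5 (F): F=GOYB U=WOWB R=WYYG D=GRYR L=BOOR
After move 6 (R): R=YWGY U=WOWB F=GRYR D=GWYG B=BROB
After move 7 (R): R=GYYW U=WRWR F=GWYG D=GOYB B=BROB
Query: D face = GOYB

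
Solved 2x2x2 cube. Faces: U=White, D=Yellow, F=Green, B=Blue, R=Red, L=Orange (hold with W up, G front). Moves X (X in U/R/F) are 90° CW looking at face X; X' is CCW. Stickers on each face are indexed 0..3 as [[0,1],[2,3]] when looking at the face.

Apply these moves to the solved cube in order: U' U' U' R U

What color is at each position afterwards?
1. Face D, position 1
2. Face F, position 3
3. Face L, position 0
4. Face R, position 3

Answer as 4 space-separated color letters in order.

After move 1 (U'): U=WWWW F=OOGG R=GGRR B=RRBB L=BBOO
After move 2 (U'): U=WWWW F=BBGG R=OORR B=GGBB L=RROO
After move 3 (U'): U=WWWW F=RRGG R=BBRR B=OOBB L=GGOO
After move 4 (R): R=RBRB U=WRWG F=RYGY D=YBYO B=WOWB
After move 5 (U): U=WWGR F=RBGY R=WORB B=GGWB L=RYOO
Query 1: D[1] = B
Query 2: F[3] = Y
Query 3: L[0] = R
Query 4: R[3] = B

Answer: B Y R B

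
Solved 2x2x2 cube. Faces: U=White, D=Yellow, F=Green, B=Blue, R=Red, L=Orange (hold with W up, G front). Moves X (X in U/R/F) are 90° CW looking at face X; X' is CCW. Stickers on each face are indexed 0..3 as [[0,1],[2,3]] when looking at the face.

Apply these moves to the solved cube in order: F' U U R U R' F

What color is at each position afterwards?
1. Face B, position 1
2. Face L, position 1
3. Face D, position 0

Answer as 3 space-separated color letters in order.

Answer: R O W

Derivation:
After move 1 (F'): F=GGGG U=WWRR R=YRYR D=OOYY L=OWOW
After move 2 (U): U=RWRW F=YRGG R=BBYR B=OWBB L=GGOW
After move 3 (U): U=RRWW F=BBGG R=OWYR B=GGBB L=YROW
After move 4 (R): R=YORW U=RBWG F=BOGY D=OBYG B=WGRB
After move 5 (U): U=WRGB F=YOGY R=WGRW B=YRRB L=BOOW
After move 6 (R'): R=GWWR U=WRGY F=YRGB D=OOYY B=GRBB
After move 7 (F): F=GYBR U=WRWO R=GWYR D=WGYY L=BOOO
Query 1: B[1] = R
Query 2: L[1] = O
Query 3: D[0] = W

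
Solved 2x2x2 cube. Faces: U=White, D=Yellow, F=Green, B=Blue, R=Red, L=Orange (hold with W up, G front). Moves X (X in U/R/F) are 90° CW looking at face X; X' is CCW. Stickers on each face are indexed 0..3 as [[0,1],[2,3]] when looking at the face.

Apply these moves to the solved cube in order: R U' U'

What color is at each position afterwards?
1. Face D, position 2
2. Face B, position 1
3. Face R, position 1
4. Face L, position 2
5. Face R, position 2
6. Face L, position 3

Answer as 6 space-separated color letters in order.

After move 1 (R): R=RRRR U=WGWG F=GYGY D=YBYB B=WBWB
After move 2 (U'): U=GGWW F=OOGY R=GYRR B=RRWB L=WBOO
After move 3 (U'): U=GWGW F=WBGY R=OORR B=GYWB L=RROO
Query 1: D[2] = Y
Query 2: B[1] = Y
Query 3: R[1] = O
Query 4: L[2] = O
Query 5: R[2] = R
Query 6: L[3] = O

Answer: Y Y O O R O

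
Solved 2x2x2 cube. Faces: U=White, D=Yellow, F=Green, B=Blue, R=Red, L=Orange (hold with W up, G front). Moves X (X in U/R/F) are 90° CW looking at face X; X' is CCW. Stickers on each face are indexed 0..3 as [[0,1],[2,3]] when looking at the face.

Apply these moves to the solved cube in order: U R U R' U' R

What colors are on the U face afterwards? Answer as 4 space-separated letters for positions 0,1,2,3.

After move 1 (U): U=WWWW F=RRGG R=BBRR B=OOBB L=GGOO
After move 2 (R): R=RBRB U=WRWG F=RYGY D=YBYO B=WOWB
After move 3 (U): U=WWGR F=RBGY R=WORB B=GGWB L=RYOO
After move 4 (R'): R=OBWR U=WWGG F=RWGR D=YBYY B=OGBB
After move 5 (U'): U=WGWG F=RYGR R=RWWR B=OBBB L=OGOO
After move 6 (R): R=WRRW U=WYWR F=RBGY D=YBYO B=GBGB
Query: U face = WYWR

Answer: W Y W R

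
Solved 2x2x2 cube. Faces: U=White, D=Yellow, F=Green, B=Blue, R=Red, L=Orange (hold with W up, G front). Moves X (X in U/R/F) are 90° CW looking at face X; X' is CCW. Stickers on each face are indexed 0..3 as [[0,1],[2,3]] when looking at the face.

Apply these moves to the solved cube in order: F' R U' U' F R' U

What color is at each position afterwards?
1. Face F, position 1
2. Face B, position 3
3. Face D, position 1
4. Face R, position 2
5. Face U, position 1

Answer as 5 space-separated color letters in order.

Answer: R B R G G

Derivation:
After move 1 (F'): F=GGGG U=WWRR R=YRYR D=OOYY L=OWOW
After move 2 (R): R=YYRR U=WGRG F=GOGY D=OBYB B=RBWB
After move 3 (U'): U=GGWR F=OWGY R=GORR B=YYWB L=RBOW
After move 4 (U'): U=GRGW F=RBGY R=OWRR B=GOWB L=YYOW
After move 5 (F): F=GRYB U=GRWY R=GWWR D=ROYB L=YOOB
After move 6 (R'): R=WRGW U=GWWG F=GRYY D=RRYB B=BOOB
After move 7 (U): U=WGGW F=WRYY R=BOGW B=YOOB L=GROB
Query 1: F[1] = R
Query 2: B[3] = B
Query 3: D[1] = R
Query 4: R[2] = G
Query 5: U[1] = G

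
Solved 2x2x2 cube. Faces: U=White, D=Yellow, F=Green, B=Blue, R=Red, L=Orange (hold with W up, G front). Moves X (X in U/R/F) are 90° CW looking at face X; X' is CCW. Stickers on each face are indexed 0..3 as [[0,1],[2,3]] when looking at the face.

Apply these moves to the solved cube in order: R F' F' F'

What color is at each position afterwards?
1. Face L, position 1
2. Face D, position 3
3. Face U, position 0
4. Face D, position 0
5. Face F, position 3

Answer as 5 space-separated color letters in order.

After move 1 (R): R=RRRR U=WGWG F=GYGY D=YBYB B=WBWB
After move 2 (F'): F=YYGG U=WGRR R=BRYR D=OOYB L=OGOW
After move 3 (F'): F=YGYG U=WGBY R=OROR D=GWYB L=OROR
After move 4 (F'): F=GGYY U=WGOO R=WRGR D=RRYB L=OYOB
Query 1: L[1] = Y
Query 2: D[3] = B
Query 3: U[0] = W
Query 4: D[0] = R
Query 5: F[3] = Y

Answer: Y B W R Y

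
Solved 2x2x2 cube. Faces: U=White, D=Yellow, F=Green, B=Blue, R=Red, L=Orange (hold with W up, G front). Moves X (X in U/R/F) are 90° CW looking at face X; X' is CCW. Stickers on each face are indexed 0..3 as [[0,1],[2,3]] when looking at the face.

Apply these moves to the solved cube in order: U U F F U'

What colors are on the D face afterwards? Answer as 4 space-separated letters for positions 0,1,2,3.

Answer: W W Y Y

Derivation:
After move 1 (U): U=WWWW F=RRGG R=BBRR B=OOBB L=GGOO
After move 2 (U): U=WWWW F=BBGG R=OORR B=GGBB L=RROO
After move 3 (F): F=GBGB U=WWOR R=WOWR D=ROYY L=RYOY
After move 4 (F): F=GGBB U=WWYY R=OORR D=WWYY L=RROO
After move 5 (U'): U=WYWY F=RRBB R=GGRR B=OOBB L=GGOO
Query: D face = WWYY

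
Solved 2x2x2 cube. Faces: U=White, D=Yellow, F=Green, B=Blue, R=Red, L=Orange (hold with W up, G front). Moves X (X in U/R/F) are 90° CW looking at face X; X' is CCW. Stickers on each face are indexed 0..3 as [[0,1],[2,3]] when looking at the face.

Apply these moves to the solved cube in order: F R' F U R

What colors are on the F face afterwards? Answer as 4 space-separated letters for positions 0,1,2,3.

Answer: O R O G

Derivation:
After move 1 (F): F=GGGG U=WWOO R=WRWR D=RRYY L=OYOY
After move 2 (R'): R=RRWW U=WBOB F=GWGO D=RGYG B=YBRB
After move 3 (F): F=GGOW U=WBYY R=ORBW D=WRYG L=OROG
After move 4 (U): U=YWYB F=OROW R=YBBW B=ORRB L=GGOG
After move 5 (R): R=BYWB U=YRYW F=OROG D=WRYO B=BRWB
Query: F face = OROG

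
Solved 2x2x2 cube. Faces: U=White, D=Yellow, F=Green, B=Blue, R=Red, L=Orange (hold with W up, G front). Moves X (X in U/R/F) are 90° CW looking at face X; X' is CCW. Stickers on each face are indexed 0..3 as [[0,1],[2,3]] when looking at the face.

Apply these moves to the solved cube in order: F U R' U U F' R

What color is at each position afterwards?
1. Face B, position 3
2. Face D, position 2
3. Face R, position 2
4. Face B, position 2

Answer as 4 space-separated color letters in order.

After move 1 (F): F=GGGG U=WWOO R=WRWR D=RRYY L=OYOY
After move 2 (U): U=OWOW F=WRGG R=BBWR B=OYBB L=GGOY
After move 3 (R'): R=BRBW U=OBOO F=WWGW D=RRYG B=YYRB
After move 4 (U): U=OOOB F=BRGW R=YYBW B=GGRB L=WWOY
After move 5 (U): U=OOBO F=YYGW R=GGBW B=WWRB L=BROY
After move 6 (F'): F=YWYG U=OOGB R=RGRW D=RYYG L=BOOB
After move 7 (R): R=RRWG U=OWGG F=YYYG D=RRYW B=BWOB
Query 1: B[3] = B
Query 2: D[2] = Y
Query 3: R[2] = W
Query 4: B[2] = O

Answer: B Y W O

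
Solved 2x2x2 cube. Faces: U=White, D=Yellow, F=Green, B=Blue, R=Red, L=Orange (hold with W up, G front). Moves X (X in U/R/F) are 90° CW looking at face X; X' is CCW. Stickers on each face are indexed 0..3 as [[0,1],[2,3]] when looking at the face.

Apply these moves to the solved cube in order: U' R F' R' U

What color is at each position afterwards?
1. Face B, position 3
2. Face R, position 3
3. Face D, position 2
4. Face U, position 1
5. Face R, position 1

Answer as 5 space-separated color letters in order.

After move 1 (U'): U=WWWW F=OOGG R=GGRR B=RRBB L=BBOO
After move 2 (R): R=RGRG U=WOWG F=OYGY D=YBYR B=WRWB
After move 3 (F'): F=YYOG U=WORR R=BGYG D=BOYR L=BGOW
After move 4 (R'): R=GGBY U=WWRW F=YOOR D=BYYG B=RROB
After move 5 (U): U=RWWW F=GGOR R=RRBY B=BGOB L=YOOW
Query 1: B[3] = B
Query 2: R[3] = Y
Query 3: D[2] = Y
Query 4: U[1] = W
Query 5: R[1] = R

Answer: B Y Y W R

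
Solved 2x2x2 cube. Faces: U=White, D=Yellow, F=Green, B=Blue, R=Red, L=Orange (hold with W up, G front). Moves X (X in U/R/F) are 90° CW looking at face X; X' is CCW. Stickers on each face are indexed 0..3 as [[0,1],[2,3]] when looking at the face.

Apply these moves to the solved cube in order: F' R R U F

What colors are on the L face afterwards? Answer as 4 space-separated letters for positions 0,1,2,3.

After move 1 (F'): F=GGGG U=WWRR R=YRYR D=OOYY L=OWOW
After move 2 (R): R=YYRR U=WGRG F=GOGY D=OBYB B=RBWB
After move 3 (R): R=RYRY U=WORY F=GBGB D=OWYR B=GBGB
After move 4 (U): U=RWYO F=RYGB R=GBRY B=OWGB L=GBOW
After move 5 (F): F=GRBY U=RWWB R=YBOY D=RGYR L=GOOW
Query: L face = GOOW

Answer: G O O W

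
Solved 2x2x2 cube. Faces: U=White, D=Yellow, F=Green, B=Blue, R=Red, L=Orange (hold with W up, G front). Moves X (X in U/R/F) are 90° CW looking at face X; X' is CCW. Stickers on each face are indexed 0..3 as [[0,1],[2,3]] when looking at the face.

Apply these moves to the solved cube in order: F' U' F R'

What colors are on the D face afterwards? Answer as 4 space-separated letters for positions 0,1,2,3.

After move 1 (F'): F=GGGG U=WWRR R=YRYR D=OOYY L=OWOW
After move 2 (U'): U=WRWR F=OWGG R=GGYR B=YRBB L=BBOW
After move 3 (F): F=GOGW U=WRWB R=WGRR D=YGYY L=BOOO
After move 4 (R'): R=GRWR U=WBWY F=GRGB D=YOYW B=YRGB
Query: D face = YOYW

Answer: Y O Y W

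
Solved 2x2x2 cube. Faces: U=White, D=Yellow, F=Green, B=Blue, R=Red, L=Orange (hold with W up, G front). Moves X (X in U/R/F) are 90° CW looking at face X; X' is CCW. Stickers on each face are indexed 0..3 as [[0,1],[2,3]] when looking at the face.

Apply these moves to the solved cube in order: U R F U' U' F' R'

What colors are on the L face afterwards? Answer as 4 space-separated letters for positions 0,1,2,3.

After move 1 (U): U=WWWW F=RRGG R=BBRR B=OOBB L=GGOO
After move 2 (R): R=RBRB U=WRWG F=RYGY D=YBYO B=WOWB
After move 3 (F): F=GRYY U=WROG R=WBGB D=RRYO L=GYOB
After move 4 (U'): U=RGWO F=GYYY R=GRGB B=WBWB L=WOOB
After move 5 (U'): U=GORW F=WOYY R=GYGB B=GRWB L=WBOB
After move 6 (F'): F=OYWY U=GOGG R=RYRB D=BBYO L=WWOR
After move 7 (R'): R=YBRR U=GWGG F=OOWG D=BYYY B=ORBB
Query: L face = WWOR

Answer: W W O R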